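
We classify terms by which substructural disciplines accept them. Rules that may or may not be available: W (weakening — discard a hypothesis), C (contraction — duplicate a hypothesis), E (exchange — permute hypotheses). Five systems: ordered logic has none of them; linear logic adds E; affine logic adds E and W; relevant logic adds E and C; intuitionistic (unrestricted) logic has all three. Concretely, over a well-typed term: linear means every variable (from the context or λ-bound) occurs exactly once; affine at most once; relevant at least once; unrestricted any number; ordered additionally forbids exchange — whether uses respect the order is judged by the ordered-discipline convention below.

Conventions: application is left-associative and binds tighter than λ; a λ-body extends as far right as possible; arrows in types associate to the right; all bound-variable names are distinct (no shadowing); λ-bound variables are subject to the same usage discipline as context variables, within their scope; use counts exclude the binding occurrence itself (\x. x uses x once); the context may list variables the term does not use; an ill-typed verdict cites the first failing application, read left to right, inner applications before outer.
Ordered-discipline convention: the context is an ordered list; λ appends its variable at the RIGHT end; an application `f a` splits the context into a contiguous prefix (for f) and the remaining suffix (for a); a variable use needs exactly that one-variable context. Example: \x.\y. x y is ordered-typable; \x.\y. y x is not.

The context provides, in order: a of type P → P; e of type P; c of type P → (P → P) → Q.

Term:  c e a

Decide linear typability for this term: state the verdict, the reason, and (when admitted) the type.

yes — a, e, c: one use apiece; term : Q
variable uses: a: 1, e: 1, c: 1
uses in reading order: c, e, a
typing: ✓ — Q
across the five disciplines: ordered ✗ | linear ✓ | affine ✓ | relevant ✓ | unrestricted ✓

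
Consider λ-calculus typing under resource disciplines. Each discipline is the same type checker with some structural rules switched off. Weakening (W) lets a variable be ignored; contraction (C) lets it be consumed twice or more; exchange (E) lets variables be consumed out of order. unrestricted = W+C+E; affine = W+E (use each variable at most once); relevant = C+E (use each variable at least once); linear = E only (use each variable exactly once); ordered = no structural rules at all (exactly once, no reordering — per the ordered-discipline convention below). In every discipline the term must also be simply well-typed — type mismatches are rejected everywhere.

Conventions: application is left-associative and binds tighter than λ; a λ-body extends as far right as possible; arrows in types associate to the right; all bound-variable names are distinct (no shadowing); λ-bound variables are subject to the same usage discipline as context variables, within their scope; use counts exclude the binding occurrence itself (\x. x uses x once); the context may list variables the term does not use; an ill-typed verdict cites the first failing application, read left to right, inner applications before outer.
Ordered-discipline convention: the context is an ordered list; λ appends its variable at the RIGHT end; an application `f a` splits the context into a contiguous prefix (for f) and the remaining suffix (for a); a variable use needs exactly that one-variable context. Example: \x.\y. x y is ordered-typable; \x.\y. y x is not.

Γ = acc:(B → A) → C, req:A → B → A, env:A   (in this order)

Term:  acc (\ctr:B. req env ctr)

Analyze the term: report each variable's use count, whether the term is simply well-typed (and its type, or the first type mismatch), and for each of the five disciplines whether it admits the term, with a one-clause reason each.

use counts: acc: 1, req: 1, env: 1, ctr (bound): 1
use order (left to right): acc, req, env, ctr
typing: the term checks, with type C
ordered: ✓, acc, req, env, ctr once each; derivable with no W/C/E
linear: ✓, single use per variable (acc, req, env, ctr)
affine: ✓, at most one use each (acc, req, env, ctr)
relevant: ✓, every one of acc, req, env, ctr appears
unrestricted: ✓, typability at C is all that's needed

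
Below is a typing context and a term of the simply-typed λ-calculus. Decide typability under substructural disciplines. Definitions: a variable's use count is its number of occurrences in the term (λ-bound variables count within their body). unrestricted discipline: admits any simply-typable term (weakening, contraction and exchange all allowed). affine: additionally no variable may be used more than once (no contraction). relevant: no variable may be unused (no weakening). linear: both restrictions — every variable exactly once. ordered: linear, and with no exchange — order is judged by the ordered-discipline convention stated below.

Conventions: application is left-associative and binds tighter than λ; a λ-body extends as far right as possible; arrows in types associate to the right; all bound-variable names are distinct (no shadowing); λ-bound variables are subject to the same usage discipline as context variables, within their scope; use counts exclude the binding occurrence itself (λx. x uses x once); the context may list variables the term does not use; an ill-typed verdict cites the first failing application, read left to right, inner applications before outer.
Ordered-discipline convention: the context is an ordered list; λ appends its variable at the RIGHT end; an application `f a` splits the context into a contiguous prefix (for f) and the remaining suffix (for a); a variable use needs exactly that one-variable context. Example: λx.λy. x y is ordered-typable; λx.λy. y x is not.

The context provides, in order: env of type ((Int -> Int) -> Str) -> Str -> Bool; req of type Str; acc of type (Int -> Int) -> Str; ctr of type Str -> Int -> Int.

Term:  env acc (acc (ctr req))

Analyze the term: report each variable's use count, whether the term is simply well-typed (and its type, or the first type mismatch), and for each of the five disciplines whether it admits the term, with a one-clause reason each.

variable uses: env ×1, req ×1, acc ×2, ctr ×1
order of uses: env, acc, acc, ctr, req
typing: well-typed — term : Bool
ordered ✗ (uses contraction: acc ×2)
linear ✗ (uses contraction: acc ×2)
affine ✗ (uses contraction: acc ×2)
relevant ✓ (at least one use each (env, req, acc, ctr))
unrestricted ✓ (well-typed at Bool; no restrictions here)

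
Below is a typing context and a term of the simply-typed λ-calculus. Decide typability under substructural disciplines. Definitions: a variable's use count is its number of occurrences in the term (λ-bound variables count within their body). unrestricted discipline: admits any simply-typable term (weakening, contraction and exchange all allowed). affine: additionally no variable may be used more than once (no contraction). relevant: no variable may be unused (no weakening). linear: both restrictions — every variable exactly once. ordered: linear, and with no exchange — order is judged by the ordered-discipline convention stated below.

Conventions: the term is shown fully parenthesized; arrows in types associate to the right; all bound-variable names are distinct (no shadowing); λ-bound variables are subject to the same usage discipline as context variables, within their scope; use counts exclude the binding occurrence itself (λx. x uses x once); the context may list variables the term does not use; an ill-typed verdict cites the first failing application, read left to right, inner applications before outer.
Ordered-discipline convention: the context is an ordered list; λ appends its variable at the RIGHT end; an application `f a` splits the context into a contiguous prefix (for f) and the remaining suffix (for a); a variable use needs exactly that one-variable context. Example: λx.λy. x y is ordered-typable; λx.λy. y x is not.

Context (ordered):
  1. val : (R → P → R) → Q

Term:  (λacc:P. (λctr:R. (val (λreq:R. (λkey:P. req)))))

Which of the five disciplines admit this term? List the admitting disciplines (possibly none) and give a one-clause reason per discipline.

admitting disciplines: affine, unrestricted
usage: val: 1×, acc (λ-bound): 0×, ctr (λ-bound): 0×, req (λ-bound): 1×, key (λ-bound): 0×
left-to-right use order: val, req
typing: well-typed at P → R → Q
ordered ✗ (unused: acc, ctr, key — weakening required)
linear ✗ (unused: acc, ctr, key — weakening required)
affine ✓ (no duplicate uses among val, acc, ctr, req, key)
relevant ✗ (unused: acc, ctr, key — weakening required)
unrestricted ✓ (well-typed at P → R → Q; no restrictions here)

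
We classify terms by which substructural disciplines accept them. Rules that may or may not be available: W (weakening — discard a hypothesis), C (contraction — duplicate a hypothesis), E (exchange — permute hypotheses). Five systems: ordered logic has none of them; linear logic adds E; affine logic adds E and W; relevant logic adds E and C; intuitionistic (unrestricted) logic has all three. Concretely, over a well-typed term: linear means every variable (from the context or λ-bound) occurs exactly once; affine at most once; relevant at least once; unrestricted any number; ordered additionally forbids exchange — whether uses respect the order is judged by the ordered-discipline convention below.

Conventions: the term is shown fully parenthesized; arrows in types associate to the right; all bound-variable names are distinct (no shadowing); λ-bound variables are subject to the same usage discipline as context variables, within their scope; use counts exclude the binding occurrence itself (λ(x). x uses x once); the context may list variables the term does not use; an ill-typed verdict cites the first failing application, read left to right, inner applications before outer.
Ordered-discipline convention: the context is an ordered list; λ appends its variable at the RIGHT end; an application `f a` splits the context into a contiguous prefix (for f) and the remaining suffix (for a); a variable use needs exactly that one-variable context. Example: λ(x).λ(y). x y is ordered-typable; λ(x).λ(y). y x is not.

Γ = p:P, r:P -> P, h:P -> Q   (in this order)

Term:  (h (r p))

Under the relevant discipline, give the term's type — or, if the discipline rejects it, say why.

term : Q
use counts: p=1, r=1, h=1
use order (left to right): h, r, p
typing: well-typed — term : Q
all disciplines: ordered ✗, linear ✓, affine ✓, relevant ✓, unrestricted ✓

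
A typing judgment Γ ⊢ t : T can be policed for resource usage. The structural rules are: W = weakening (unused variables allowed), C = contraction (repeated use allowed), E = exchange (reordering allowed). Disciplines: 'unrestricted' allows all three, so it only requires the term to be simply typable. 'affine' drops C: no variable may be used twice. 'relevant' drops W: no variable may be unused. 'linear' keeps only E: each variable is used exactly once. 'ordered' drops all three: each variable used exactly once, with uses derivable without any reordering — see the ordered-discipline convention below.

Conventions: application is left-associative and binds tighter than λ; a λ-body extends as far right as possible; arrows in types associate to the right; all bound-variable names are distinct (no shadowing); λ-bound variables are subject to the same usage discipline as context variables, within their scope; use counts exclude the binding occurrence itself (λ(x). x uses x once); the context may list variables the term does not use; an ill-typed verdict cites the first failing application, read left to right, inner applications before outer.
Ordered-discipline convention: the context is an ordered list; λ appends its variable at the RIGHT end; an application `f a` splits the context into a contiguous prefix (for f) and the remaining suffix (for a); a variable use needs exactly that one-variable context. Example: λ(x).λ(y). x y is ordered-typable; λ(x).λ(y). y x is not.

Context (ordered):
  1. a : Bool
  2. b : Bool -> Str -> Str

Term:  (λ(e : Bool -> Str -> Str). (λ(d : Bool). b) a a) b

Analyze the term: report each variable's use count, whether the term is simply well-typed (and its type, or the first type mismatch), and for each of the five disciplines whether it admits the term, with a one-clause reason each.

counts: a ×2, b ×2, e [bound] ×0, d [bound] ×0
left-to-right use order: b, a, a, b
typing: well-typed at Str -> Str
ordered ✗ (repeated use of a ×2, b ×2; unused: e, d — weakening required)
linear ✗ (repeated use of a ×2, b ×2; unused: e, d — weakening required)
affine ✗ (repeated use of a ×2, b ×2)
relevant ✗ (unused: e, d — weakening required)
unrestricted ✓ (simply typable at Str -> Str; W, C, E all held)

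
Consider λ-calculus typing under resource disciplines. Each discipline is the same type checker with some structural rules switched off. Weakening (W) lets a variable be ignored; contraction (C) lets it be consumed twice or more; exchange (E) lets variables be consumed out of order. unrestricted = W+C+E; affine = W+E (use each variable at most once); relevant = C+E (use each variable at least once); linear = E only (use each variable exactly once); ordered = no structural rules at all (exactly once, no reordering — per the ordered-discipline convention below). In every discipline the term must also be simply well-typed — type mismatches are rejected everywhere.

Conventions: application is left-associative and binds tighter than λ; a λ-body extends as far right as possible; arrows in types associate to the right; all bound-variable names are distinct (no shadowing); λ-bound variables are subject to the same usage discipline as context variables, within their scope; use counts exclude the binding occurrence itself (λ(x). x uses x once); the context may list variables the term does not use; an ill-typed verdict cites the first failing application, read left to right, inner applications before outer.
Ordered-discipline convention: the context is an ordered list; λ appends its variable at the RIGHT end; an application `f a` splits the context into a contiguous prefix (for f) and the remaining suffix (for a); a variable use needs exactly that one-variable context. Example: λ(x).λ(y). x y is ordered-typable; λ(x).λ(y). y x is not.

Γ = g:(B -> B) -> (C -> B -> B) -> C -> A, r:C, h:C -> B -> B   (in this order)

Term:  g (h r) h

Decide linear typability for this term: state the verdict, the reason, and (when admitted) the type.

no — h ×2 used more than once (contraction)
counts: g: 1, r: 1, h: 2
uses in reading order: g, h, r, h
typing: ✓ — C -> A
across the five disciplines: ordered ✗, linear ✗, affine ✗, relevant ✓, unrestricted ✓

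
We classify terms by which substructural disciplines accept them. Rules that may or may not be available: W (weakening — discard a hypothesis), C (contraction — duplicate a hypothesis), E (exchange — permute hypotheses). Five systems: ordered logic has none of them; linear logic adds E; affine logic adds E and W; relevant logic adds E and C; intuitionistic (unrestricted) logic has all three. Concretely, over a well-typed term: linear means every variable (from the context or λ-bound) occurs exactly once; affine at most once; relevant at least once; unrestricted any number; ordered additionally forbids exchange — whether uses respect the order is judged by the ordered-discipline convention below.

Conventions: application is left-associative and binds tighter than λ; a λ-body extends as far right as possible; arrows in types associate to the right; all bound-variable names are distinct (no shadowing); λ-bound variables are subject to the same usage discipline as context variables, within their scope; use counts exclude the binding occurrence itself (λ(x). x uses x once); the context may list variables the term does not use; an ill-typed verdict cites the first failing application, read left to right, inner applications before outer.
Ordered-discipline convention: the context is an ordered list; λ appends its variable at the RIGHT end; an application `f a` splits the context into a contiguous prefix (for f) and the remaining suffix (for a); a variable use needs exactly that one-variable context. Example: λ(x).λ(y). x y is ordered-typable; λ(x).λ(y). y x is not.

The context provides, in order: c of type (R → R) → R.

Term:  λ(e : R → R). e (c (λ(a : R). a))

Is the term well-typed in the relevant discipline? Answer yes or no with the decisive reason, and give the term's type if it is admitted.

yes — at least one use each (c, e, a); term : (R → R) → R
use counts: c: 1×; e [bound]: 1×; a [bound]: 1×
left-to-right use order: e, c, a
typing: ✓ — (R → R) → R
per-discipline verdicts: ordered ✗, linear ✓, affine ✓, relevant ✓, unrestricted ✓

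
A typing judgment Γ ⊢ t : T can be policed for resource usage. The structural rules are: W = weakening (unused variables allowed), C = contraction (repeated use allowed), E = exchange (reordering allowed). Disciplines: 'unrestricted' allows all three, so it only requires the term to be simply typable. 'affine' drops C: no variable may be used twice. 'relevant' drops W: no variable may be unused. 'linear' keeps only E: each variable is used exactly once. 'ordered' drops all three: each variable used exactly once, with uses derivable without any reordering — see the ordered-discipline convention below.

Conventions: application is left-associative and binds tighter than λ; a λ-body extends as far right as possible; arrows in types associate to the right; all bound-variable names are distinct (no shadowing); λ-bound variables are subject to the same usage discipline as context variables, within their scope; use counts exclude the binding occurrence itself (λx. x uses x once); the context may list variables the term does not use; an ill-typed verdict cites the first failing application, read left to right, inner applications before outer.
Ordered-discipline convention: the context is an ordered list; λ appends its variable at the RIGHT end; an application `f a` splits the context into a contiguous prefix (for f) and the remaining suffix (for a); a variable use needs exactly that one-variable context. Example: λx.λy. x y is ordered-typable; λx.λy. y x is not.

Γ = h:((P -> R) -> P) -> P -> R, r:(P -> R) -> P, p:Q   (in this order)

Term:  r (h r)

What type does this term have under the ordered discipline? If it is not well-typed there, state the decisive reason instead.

not well-typed under ordered — repeated use of r ×2; p left unused
usage: h=1, r=2, p=0
left-to-right use order: r, h, r
typing: the term checks, with type P
summary: ordered ✗ · linear ✗ · affine ✗ · relevant ✗ · unrestricted ✓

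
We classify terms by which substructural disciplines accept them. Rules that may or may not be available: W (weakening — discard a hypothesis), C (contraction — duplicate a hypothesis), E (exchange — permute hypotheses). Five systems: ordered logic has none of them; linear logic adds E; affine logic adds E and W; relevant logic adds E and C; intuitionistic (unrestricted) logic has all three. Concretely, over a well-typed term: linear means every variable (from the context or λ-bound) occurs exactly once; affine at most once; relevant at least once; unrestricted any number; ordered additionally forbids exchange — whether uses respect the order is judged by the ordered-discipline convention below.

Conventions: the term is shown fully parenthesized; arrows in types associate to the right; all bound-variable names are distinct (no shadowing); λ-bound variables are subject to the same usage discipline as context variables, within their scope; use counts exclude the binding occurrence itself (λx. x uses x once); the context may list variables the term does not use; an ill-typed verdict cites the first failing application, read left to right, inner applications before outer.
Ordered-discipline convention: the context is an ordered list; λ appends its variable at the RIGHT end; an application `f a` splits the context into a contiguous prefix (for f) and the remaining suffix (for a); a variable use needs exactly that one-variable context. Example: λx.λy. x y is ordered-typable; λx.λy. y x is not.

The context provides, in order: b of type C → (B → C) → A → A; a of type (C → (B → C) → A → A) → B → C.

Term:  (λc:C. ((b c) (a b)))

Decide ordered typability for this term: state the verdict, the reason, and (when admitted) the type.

no — b ×2 used more than once (contraction)
usage: b ×2; a ×1; c (bound) ×1
left-to-right use order: b, c, a, b
typing: the term checks, with type C → A → A
per-discipline verdicts: ordered ✗ | linear ✗ | affine ✗ | relevant ✓ | unrestricted ✓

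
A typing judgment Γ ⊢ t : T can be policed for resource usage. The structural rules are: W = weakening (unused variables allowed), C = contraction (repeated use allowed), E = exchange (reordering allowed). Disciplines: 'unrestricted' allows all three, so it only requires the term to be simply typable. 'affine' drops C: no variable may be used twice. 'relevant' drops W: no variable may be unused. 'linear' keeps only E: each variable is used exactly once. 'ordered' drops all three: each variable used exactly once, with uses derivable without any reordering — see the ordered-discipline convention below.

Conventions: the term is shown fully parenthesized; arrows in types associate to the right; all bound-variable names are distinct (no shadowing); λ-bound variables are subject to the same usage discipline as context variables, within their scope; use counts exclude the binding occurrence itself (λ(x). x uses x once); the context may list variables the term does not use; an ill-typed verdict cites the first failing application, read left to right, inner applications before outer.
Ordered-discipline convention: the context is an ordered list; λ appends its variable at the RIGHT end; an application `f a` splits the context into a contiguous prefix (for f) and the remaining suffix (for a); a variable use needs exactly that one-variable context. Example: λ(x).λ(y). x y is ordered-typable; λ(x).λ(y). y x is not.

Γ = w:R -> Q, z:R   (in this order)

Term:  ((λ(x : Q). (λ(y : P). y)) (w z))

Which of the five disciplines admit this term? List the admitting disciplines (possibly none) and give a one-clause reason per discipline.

admitting disciplines: affine, unrestricted
counts: w=1; z=1; x (λ-bound)=0; y (λ-bound)=1
use order (left to right): y, w, z
typing: well-typed — term : P -> P
ordered: ✗, x left unused
linear: ✗, x left unused
affine: ✓, no duplicate uses among w, z, x, y
relevant: ✗, x left unused
unrestricted: ✓, well-typed at P -> P; no restrictions here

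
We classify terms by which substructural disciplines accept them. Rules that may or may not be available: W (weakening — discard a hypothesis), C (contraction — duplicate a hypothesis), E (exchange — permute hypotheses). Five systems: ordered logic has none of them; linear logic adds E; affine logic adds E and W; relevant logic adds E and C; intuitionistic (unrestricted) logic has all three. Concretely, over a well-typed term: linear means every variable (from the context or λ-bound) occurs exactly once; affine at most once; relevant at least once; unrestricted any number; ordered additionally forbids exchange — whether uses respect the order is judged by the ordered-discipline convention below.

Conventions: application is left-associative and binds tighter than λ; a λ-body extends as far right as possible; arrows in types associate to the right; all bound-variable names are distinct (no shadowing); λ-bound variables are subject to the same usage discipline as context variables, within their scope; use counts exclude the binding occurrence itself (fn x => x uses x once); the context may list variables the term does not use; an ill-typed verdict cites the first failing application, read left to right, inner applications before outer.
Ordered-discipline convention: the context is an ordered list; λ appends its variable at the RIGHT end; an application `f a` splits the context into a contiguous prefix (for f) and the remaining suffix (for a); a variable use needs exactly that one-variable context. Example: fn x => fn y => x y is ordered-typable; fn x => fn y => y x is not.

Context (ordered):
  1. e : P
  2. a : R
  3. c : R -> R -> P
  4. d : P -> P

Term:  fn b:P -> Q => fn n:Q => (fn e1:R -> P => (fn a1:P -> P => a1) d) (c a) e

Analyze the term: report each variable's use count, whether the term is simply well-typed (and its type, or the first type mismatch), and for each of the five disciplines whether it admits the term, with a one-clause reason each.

counts: e ×1, a ×1, c ×1, d ×1, b [bound] ×0, n [bound] ×0, e1 [bound] ×0, a1 [bound] ×1
uses in reading order: a1, d, c, a, e
typing: well-typed at (P -> Q) -> Q -> P
ordered: ✗, unused: b, n, e1 — weakening required
linear: ✗, unused: b, n, e1 — weakening required
affine: ✓, at most one use each (e, a, c, d, b, n, e1, a1)
relevant: ✗, unused: b, n, e1 — weakening required
unrestricted: ✓, simply typable at (P -> Q) -> Q -> P; W, C, E all held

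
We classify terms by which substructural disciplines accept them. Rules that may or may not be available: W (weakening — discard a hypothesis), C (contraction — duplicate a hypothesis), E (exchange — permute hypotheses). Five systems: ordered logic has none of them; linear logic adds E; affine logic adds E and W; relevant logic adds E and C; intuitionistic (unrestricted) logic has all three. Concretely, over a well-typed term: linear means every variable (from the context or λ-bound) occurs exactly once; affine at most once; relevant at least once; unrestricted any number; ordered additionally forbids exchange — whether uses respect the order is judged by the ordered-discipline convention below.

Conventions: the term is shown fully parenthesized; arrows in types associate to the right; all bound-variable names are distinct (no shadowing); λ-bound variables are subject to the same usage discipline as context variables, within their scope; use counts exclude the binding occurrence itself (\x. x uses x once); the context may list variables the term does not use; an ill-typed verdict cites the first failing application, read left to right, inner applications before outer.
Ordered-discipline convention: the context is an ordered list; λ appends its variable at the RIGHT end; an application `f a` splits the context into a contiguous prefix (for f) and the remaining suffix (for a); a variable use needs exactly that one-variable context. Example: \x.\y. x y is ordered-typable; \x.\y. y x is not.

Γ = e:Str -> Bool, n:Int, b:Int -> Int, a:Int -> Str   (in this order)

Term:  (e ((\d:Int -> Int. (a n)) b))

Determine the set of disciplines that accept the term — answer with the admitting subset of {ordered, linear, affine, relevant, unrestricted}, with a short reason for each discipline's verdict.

accepted by: affine, unrestricted
usage: e=1; n=1; b=1; a=1; d (bound)=0
order of uses: e, a, n, b
typing: well-typed — term : Bool
ordered ✗ (needs weakening: d unused)
linear ✗ (needs weakening: d unused)
affine ✓ (no duplicate uses among e, n, b, a, d)
relevant ✗ (needs weakening: d unused)
unrestricted ✓ (simply typable at Bool; W, C, E all held)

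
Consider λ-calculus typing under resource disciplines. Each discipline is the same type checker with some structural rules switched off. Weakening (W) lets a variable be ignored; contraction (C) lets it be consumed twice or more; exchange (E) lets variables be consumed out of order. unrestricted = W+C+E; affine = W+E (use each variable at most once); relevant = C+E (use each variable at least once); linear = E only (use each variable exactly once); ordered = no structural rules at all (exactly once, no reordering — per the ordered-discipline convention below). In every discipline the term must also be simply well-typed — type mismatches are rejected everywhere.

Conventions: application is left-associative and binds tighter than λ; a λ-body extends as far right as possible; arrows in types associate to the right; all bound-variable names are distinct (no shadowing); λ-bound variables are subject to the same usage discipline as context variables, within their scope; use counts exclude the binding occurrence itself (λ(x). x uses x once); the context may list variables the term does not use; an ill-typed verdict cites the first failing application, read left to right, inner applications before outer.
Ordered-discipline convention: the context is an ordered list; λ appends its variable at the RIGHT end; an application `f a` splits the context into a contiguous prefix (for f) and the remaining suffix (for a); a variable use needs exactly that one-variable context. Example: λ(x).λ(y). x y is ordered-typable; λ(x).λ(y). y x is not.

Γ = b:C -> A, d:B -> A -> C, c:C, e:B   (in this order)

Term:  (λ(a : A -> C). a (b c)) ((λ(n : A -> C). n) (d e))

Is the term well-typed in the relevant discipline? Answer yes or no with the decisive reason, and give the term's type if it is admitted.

yes — every one of b, d, c, e, a, n appears; term : C
usage: b: 1; d: 1; c: 1; e: 1; a [bound]: 1; n [bound]: 1
order of uses: a, b, c, n, d, e
typing: well-typed — term : C
per-discipline verdicts: ordered ✗ · linear ✓ · affine ✓ · relevant ✓ · unrestricted ✓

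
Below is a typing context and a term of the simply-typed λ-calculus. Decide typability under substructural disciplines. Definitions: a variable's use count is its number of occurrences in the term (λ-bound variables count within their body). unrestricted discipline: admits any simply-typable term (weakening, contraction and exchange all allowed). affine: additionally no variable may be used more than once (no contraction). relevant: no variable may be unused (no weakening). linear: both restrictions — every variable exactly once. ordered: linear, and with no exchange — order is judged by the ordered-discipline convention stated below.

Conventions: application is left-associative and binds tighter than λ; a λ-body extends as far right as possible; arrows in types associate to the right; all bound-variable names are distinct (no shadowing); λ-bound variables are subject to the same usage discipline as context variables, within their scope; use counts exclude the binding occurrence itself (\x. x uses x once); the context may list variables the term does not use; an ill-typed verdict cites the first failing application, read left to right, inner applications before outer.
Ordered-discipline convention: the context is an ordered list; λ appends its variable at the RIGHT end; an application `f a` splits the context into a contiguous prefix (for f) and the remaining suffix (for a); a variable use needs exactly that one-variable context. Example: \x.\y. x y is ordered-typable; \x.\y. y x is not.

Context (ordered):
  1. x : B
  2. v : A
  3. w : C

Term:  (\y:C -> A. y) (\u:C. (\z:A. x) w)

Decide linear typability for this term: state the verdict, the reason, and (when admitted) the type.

no — fails simple typing
usage: x: 1, v: 0, w: 1, y (λ-bound): 1, u (λ-bound): 0, z (λ-bound): 0
left-to-right use order: y, x, w
typing: ill-typed: a function awaiting A gets C
summary: ordered ✗ · linear ✗ · affine ✗ · relevant ✗ · unrestricted ✗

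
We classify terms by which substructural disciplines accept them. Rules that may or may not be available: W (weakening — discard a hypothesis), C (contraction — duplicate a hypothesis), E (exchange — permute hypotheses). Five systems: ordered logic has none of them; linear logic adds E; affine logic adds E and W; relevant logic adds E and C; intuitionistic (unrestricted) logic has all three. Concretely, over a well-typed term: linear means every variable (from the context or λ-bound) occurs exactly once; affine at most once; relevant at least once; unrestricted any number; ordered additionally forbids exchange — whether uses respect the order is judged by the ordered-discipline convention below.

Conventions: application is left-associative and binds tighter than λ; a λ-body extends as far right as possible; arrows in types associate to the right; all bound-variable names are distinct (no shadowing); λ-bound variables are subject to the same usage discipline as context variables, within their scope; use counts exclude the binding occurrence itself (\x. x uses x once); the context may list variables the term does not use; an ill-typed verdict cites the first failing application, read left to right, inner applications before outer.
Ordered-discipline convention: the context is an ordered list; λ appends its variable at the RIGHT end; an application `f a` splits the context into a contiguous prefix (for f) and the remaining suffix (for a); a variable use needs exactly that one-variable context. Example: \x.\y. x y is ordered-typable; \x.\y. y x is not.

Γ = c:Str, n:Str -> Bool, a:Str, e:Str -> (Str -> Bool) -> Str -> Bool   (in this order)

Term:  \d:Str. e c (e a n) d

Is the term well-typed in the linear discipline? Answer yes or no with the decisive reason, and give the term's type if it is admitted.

no — needs contraction — e ×2
use counts: c ×1, n ×1, a ×1, e ×2, d (λ-bound) ×1
uses in reading order: e, c, e, a, n, d
typing: well-typed — term : Str -> Bool
across the five disciplines: ordered ✗ | linear ✗ | affine ✗ | relevant ✓ | unrestricted ✓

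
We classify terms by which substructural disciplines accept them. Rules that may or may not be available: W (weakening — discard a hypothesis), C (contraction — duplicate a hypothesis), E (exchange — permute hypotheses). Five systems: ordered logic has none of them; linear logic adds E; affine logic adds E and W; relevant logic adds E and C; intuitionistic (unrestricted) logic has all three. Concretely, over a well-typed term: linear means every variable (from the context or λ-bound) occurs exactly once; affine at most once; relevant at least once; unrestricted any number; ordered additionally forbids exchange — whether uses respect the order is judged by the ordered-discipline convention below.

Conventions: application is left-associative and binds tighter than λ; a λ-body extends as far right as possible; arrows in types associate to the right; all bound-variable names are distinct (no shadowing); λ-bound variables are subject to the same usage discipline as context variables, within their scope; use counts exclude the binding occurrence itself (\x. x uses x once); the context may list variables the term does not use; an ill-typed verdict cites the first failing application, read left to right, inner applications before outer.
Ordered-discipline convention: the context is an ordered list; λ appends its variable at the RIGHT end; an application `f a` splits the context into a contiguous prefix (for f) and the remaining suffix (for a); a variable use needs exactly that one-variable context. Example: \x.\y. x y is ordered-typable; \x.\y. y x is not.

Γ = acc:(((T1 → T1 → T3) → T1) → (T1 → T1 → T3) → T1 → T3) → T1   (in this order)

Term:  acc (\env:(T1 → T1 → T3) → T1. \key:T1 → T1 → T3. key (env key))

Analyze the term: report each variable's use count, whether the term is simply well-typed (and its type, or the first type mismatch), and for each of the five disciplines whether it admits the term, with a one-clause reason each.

variable uses: acc ×1, env (bound) ×1, key (bound) ×2
order of uses: acc, key, env, key
typing: the term checks, with type T1
ordered: ✗ — repeated use of key ×2
linear: ✗ — repeated use of key ×2
affine: ✗ — repeated use of key ×2
relevant: ✓ — acc, env, key: all used, weakening unneeded
unrestricted: ✓ — type-checks (T1) and nothing is barred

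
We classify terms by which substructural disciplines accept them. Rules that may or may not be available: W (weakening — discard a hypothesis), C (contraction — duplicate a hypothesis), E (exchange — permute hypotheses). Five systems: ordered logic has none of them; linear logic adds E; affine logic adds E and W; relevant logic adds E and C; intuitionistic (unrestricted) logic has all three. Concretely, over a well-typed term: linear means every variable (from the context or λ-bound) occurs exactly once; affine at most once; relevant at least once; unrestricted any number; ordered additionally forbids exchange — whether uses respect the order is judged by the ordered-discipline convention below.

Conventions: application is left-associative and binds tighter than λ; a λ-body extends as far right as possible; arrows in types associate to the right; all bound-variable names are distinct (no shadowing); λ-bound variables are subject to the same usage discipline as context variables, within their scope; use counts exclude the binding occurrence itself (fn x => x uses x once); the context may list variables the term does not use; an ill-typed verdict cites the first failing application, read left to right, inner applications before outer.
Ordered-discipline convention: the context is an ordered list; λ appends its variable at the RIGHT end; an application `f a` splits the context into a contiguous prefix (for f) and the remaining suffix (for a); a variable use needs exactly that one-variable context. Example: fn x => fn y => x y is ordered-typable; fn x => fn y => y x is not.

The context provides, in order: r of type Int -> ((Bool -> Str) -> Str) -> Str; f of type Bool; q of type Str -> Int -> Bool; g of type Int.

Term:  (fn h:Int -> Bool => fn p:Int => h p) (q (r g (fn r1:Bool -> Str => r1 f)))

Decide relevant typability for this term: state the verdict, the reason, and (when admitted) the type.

yes — every one of r, f, q, g, h, p, r1 appears; term : Int -> Bool
variable uses: r ×1; f ×1; q ×1; g ×1; h (bound) ×1; p (bound) ×1; r1 (bound) ×1
uses in reading order: h, p, q, r, g, r1, f
typing: well-typed at Int -> Bool
summary: ordered ✗ · linear ✓ · affine ✓ · relevant ✓ · unrestricted ✓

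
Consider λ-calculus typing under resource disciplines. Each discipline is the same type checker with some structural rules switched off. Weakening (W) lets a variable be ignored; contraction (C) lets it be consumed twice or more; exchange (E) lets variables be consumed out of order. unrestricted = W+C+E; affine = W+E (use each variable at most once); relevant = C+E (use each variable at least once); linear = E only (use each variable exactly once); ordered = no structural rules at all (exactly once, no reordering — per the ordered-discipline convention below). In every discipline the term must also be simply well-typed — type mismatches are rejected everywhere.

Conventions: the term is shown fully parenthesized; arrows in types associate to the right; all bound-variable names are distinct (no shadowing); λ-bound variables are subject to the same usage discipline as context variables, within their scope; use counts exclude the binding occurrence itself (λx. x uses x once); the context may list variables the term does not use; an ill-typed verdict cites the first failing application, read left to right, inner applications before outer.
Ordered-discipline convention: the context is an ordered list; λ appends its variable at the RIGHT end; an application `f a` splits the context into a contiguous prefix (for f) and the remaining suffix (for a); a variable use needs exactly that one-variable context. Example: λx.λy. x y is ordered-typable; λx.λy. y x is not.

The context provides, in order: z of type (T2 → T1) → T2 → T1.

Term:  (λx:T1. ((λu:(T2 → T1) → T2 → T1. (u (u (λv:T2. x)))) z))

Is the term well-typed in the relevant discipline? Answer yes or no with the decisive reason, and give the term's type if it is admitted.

no — unused: v — weakening required
usage: z ×1, x (bound) ×1, u (bound) ×2, v (bound) ×0
left-to-right use order: u, u, x, z
typing: well-typed — term : T1 → T2 → T1
all disciplines: ordered ✗ | linear ✗ | affine ✗ | relevant ✗ | unrestricted ✓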